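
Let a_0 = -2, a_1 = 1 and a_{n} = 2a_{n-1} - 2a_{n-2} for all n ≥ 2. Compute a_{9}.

The ordinary generating function has denominator 1 - 2z + 2z^2.
Iterating the recurrence: a_0,…,a_{9} = -2, 1, 6, 10, 8, -4, -24, -40, -32, 16.

16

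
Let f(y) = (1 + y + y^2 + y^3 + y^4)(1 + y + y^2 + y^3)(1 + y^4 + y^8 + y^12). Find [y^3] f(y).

(1 + y + y^2 + y^3 + y^4) has coefficients 1,1,1,1 for degrees 0…3.
(1 + y + y^2 + y^3) has coefficients 1,1,1,1 for degrees 0…3.
Finally multiplying by (1 + y^4 + y^8 + y^12), the product of all factors after the first has coefficients 1,1,1,1 for degrees 0…3.
[y^3] = 1·1 + 1·1 + 1·1 + 1·1 = 4.

4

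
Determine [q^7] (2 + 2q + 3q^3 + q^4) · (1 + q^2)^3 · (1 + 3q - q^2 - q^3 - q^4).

-5

(2 + 2q + 3q^3 + q^4) has coefficients 2,2,0,3,1 for degrees 0…4.
(1 + q^2)^3 has coefficients 1,0,3,0,3,0,1,0 for degrees 0…7.
Finally multiplying by (1 + 3q - q^2 - q^3 - q^4), the product of all factors after the first has coefficients 1,3,2,8,-1,6,-5,0 for degrees 0…7.
[q^7] = 2·0 + 2·(-5) + 3·(-1) + 1·8 = -5.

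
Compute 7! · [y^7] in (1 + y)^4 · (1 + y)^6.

The EGF product rule gives c_7 = Σ_{k_1+k_2=7} C(7; k_1,k_2) · ∏ g_i(k_i), where (1+y)^4 gives the falling factorial (4)_k; (1+y)^6 gives the falling factorial (6)_k.
g_1(k) for k = 0…7: 1, 4, 12, 24, 24, 0, 0, 0.
g_2(k) for k = 0…7: 1, 6, 30, 120, 360, 720, 720, 0.
c_7 = Σ_k C(7,k)·g_1(k)·g_2(7−k) = 7·4·720 + 21·12·720 + 35·24·360 + 35·24·120 = 20160 + 181440 + 302400 + 100800 = 604800.

604800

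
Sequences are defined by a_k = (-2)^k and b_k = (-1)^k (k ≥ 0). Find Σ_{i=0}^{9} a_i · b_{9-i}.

-1023

The convolution is the t^9 coefficient of A(t)B(t).
Σ = 1·(-1) − 2·1 + 4·(-1) − 8·1 + 16·(-1) − 32·1 + 64·(-1) − 128·1 + 256·(-1) − 512·1 = -1023.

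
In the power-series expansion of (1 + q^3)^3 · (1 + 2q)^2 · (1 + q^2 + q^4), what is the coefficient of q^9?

(1 + q^3)^3 has coefficients 1,0,0,3,0,0,3,0,0,1 for degrees 0…9.
(1 + 2q)^2 has coefficients 1,4,4,0,0,0,0,0,0,0 for degrees 0…9.
Finally multiplying by (1 + q^2 + q^4), the product of all factors after the first has coefficients 1,4,5,4,5,4,4,0,0,0 for degrees 0…9.
[q^9] = 1·0 + 3·4 + 3·4 + 1·1 = 25.

25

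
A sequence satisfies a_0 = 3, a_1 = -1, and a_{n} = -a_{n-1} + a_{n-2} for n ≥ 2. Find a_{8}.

The ordinary generating function has denominator 1 + x - x^2.
Iterating the recurrence: a_0,…,a_{8} = 3, -1, 4, -5, 9, -14, 23, -37, 60.

60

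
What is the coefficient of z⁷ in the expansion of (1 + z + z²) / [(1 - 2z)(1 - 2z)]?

The denominator gives the recurrence a_n = 4a_(n−1) − 4a_(n−2) for n ≥ 3; the numerator fixes a_0 = 1, a_1 = 5, a_2 = 17.
Iterating: 1, 5, 17, 48, 124, 304, 720, 1664, so a_7 = 1664.

1664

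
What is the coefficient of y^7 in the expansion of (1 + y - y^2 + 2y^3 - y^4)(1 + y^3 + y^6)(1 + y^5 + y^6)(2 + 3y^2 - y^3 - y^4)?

-3

(1 + y - y^2 + 2y^3 - y^4) has coefficients 1,1,-1,2,-1 for degrees 0…4.
(1 + y^3 + y^6) has coefficients 1,0,0,1,0,0,1,0 for degrees 0…7.
Multiplying by (1 + y^5 + y^6) gives running coefficients 1,0,0,1,0,1,2,0 for degrees 0…7.
Finally multiplying by (2 + 3y^2 - y^3 - y^4), the product of all factors after the first has coefficients 2,0,3,1,-1,5,3,2 for degrees 0…7.
[y^7] = 1·2 + 1·3 − 1·5 + 2·(-1) − 1·1 = -3.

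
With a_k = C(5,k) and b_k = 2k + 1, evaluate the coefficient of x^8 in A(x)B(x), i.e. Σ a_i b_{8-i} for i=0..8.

Write out a_i and b_{8-i} for i = 0,…,8 and sum the products.
Σ = 1·17 + 5·15 + 10·13 + 10·11 + 5·9 + 1·7 + 0·5 + 0·3 + 0·1 = 384.

384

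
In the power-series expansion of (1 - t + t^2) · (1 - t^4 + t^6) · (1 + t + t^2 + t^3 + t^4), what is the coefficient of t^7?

-1

(1 - t + t^2) has coefficients 1,-1,1 for degrees 0…2.
(1 - t^4 + t^6) has coefficients 1,0,0,0,-1,0,1,0 for degrees 0…7.
Finally multiplying by (1 + t + t^2 + t^3 + t^4), the product of all factors after the first has coefficients 1,1,1,1,0,-1,0,0 for degrees 0…7.
[t^7] = 1·0 − 1·0 + 1·(-1) = -1.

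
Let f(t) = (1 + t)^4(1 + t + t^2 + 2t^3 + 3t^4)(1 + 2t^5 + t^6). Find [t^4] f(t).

22

(1 + t)^4 has coefficients 1,4,6,4,1 for degrees 0…4.
(1 + t + t^2 + 2t^3 + 3t^4) has coefficients 1,1,1,2,3 for degrees 0…4.
Finally multiplying by (1 + 2t^5 + t^6), the product of all factors after the first has coefficients 1,1,1,2,3 for degrees 0…4.
[t^4] = 1·3 + 4·2 + 6·1 + 4·1 + 1·1 = 22.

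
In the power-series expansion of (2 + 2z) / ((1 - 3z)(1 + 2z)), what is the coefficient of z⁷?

Partial fractions give a closed form: a_n = (8/5)·3^n + (2/5)·(-2)^n.
At n = 7: a_7 = 3448.

3448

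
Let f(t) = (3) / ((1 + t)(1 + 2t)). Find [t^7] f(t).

-765

Partial fractions give a closed form: a_n = (-3)·(-1)^n + (6)·(-2)^n.
At n = 7: a_7 = -765.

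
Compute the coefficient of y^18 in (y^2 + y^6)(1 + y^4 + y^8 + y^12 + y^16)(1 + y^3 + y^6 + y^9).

2

(y^2 + y^6) has coefficients 0,0,1,0,0,0,1 for degrees 0…6.
(1 + y^4 + y^8 + y^12 + y^16) has coefficients 1,0,0,0,1,0,0,0,1,0,0,0,1,0,0,0,1,0,0 for degrees 0…18.
Finally multiplying by (1 + y^3 + y^6 + y^9), the product of all factors after the first has coefficients 1,0,0,1,1,0,1,1,1,1,1,1,1,1,1,1,1,1,1 for degrees 0…18.
[y^18] = 1·1 + 1·1 = 2.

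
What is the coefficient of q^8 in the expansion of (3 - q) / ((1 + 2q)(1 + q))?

1788

Partial fractions give a closed form: a_n = (7)·(-2)^n + (-4)·(-1)^n.
At n = 8: a_8 = 1788.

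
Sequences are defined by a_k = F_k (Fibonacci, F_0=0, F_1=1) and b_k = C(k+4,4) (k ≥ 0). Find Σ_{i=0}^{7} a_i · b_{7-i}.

709

Write out a_i and b_{7-i} for i = 0,…,7 and sum the products.
Σ = 0·330 + 1·210 + 1·126 + 2·70 + 3·35 + 5·15 + 8·5 + 13·1 = 709.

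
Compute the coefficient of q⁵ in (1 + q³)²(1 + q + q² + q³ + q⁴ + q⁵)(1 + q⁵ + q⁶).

4

(1 + q³)² has coefficients 1,0,0,2,0,0 for degrees 0…5.
(1 + q + q² + q³ + q⁴ + q⁵) has coefficients 1,1,1,1,1,1 for degrees 0…5.
Finally multiplying by (1 + q⁵ + q⁶), the product of all factors after the first has coefficients 1,1,1,1,1,2 for degrees 0…5.
[q⁵] = 1·2 + 2·1 = 4.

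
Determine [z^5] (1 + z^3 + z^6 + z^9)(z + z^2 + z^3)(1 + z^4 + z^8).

(1 + z^3 + z^6 + z^9) has coefficients 1,0,0,1,0,0 for degrees 0…5.
(z + z^2 + z^3) has coefficients 0,1,1,1,0,0 for degrees 0…5.
Finally multiplying by (1 + z^4 + z^8), the product of all factors after the first has coefficients 0,1,1,1,0,1 for degrees 0…5.
[z^5] = 1·1 + 1·1 = 2.

2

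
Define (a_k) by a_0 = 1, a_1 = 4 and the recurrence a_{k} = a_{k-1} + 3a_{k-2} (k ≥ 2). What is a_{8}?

1159

The ordinary generating function has denominator 1 - t - 3t^2.
Iterating the recurrence: a_0,…,a_{8} = 1, 4, 7, 19, 40, 97, 217, 508, 1159.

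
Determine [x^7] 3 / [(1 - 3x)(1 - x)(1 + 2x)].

Partial fractions give a closed form: a_n = (27/10)·3^n + (-1/2)·1^n + (4/5)·(-2)^n.
At n = 7: a_7 = 5802.

5802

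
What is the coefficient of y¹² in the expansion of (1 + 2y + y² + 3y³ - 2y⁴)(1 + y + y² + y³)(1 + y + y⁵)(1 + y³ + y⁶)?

(1 + 2y + y² + 3y³ - 2y⁴) has coefficients 1,2,1,3,-2 for degrees 0…4.
(1 + y + y² + y³) has coefficients 1,1,1,1,0,0,0,0,0,0,0,0,0 for degrees 0…12.
Multiplying by (1 + y + y⁵) gives running coefficients 1,2,2,2,1,1,1,1,1,0,0,0,0 for degrees 0…12.
Finally multiplying by (1 + y³ + y⁶), the product of all factors after the first has coefficients 1,2,2,3,3,3,4,4,4,3,2,2,1 for degrees 0…12.
[y¹²] = 1·1 + 2·2 + 1·2 + 3·3 − 2·4 = 8.

8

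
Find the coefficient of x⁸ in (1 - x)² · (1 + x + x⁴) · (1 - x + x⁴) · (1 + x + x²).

(1 - x)² has coefficients 1,-2,1 for degrees 0…2.
(1 + x + x⁴) has coefficients 1,1,0,0,1,0,0,0,0 for degrees 0…8.
Multiplying by (1 - x + x⁴) gives running coefficients 1,0,-1,0,2,0,0,0,1 for degrees 0…8.
Finally multiplying by (1 + x + x²), the product of all factors after the first has coefficients 1,1,0,-1,1,2,2,0,1 for degrees 0…8.
[x⁸] = 1·1 − 2·0 + 1·2 = 3.

3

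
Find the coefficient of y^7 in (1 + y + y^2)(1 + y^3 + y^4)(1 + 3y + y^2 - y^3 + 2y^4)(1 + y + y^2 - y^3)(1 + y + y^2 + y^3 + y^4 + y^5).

91

(1 + y + y^2) has coefficients 1,1,1 for degrees 0…2.
(1 + y^3 + y^4) has coefficients 1,0,0,1,1,0,0,0 for degrees 0…7.
Multiplying by (1 + 3y + y^2 - y^3 + 2y^4) gives running coefficients 1,3,1,0,6,4,0,1 for degrees 0…7.
Multiplying by (1 + y + y^2 - y^3) gives running coefficients 1,4,5,3,4,9,10,-1 for degrees 0…7.
Finally multiplying by (1 + y + y^2 + y^3 + y^4 + y^5), the product of all factors after the first has coefficients 1,5,10,13,17,26,35,30 for degrees 0…7.
[y^7] = 1·30 + 1·35 + 1·26 = 91.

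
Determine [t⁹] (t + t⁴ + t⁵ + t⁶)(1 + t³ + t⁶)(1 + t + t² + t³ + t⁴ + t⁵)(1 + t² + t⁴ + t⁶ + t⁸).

20

(t + t⁴ + t⁵ + t⁶) has coefficients 0,1,0,0,1,1,1 for degrees 0…6.
(1 + t³ + t⁶) has coefficients 1,0,0,1,0,0,1,0,0,0 for degrees 0…9.
Multiplying by (1 + t + t² + t³ + t⁴ + t⁵) gives running coefficients 1,1,1,2,2,2,2,2,2,1 for degrees 0…9.
Finally multiplying by (1 + t² + t⁴ + t⁶ + t⁸), the product of all factors after the first has coefficients 1,1,2,3,4,5,6,7,8,8 for degrees 0…9.
[t⁹] = 1·8 + 1·5 + 1·4 + 1·3 = 20.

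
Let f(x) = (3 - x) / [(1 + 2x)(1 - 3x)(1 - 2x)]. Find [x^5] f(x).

1064

Partial fractions give a closed form: a_n = (7/10)·(-2)^n + (24/5)·3^n + (-5/2)·2^n.
At n = 5: a_5 = 1064.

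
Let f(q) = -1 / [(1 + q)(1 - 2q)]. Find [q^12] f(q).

The denominator gives the recurrence a_n = a_(n−1) + 2a_(n−2) for n ≥ 2; the numerator fixes a_0 = -1, a_1 = -1.
Iterating: -1, -1, -3, -5, -11, -21, -43, -85, -171, -341, -683, -1365, -2731, so a_12 = -2731.

-2731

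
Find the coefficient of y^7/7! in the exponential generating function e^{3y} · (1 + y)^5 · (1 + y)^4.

The EGF product rule gives c_7 = Σ_{k_1+k_2+k_3=7} C(7; k_1,k_2,k_3) · ∏ g_i(k_i), where e^{3y} gives (3)^k; (1+y)^5 gives the falling factorial (5)_k; (1+y)^4 gives the falling factorial (4)_k.
g_1(k) for k = 0…7: 1, 3, 9, 27, 81, 243, 729, 2187.
g_2(k) for k = 0…7: 1, 5, 20, 60, 120, 120, 0, 0.
g_3(k) for k = 0…7: 1, 4, 12, 24, 24, 0, 0, 0.
First combine the last two factors: h(k) = Σ_j C(k,j)·g_2(j)·g_3(k−j) for k = 0…7: 1, 9, 72, 504, 3024, 15120, 60480, 181440.
c_7 = Σ_k C(7,k)·g_1(k)·h(7−k) = 1·1·181440 + 7·3·60480 + 21·9·15120 + 35·27·3024 + 35·81·504 + 21·243·72 + 7·729·9 + 1·2187·1 = 181440 + 1270080 + 2857680 + 2857680 + 1428840 + 367416 + 45927 + 2187 = 9011250.

9011250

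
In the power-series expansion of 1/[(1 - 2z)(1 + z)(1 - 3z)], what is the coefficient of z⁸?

14421

Partial fractions give a closed form: a_n = (-4/3)·2^n + (1/12)·(-1)^n + (9/4)·3^n.
At n = 8: a_8 = 14421.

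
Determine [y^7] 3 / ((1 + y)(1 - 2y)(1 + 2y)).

The denominator gives the recurrence a_n = −a_(n−1) + 4a_(n−2) + 4a_(n−3) for n ≥ 3; the numerator fixes a_0 = 3, a_1 = -3, a_2 = 15.
Iterating: 3, -3, 15, -15, 63, -63, 255, -255, so a_7 = -255.

-255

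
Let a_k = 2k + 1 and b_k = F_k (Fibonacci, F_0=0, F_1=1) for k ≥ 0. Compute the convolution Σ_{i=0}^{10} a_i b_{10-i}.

Write out a_i and b_{10-i} for i = 0,…,10 and sum the products.
Σ = 1·55 + 3·34 + 5·21 + 7·13 + 9·8 + 11·5 + 13·3 + 15·2 + 17·1 + 19·1 + 21·0 = 585.

585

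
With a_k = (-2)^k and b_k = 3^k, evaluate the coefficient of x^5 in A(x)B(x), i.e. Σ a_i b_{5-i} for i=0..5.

This is [x^5] in the product of the two ordinary generating functions.
Σ = 1·243 − 2·81 + 4·27 − 8·9 + 16·3 − 32·1 = 133.

133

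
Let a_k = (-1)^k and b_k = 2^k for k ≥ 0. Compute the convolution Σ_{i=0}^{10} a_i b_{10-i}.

This is [x^10] in the product of the two ordinary generating functions.
Σ = 1·1024 − 1·512 + 1·256 − 1·128 + 1·64 − 1·32 + 1·16 − 1·8 + 1·4 − 1·2 + 1·1 = 683.

683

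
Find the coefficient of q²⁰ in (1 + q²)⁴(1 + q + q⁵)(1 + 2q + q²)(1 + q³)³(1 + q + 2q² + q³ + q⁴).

278

(1 + q²)⁴ has coefficients 1,0,4,0,6,0,4,0,1 for degrees 0…8.
(1 + q + q⁵) has coefficients 1,1,0,0,0,1,0,0,0,0,0,0,0,0,0,0,0,0,0,0,0 for degrees 0…20.
Multiplying by (1 + 2q + q²) gives running coefficients 1,3,3,1,0,1,2,1,0,0,0,0,0,0,0,0,0,0,0,0,0 for degrees 0…20.
Multiplying by (1 + q³)³ gives running coefficients 1,3,3,4,9,10,8,10,12,10,6,6,7,3,1,2,1,0,0,0,0 for degrees 0…20.
Finally multiplying by (1 + q + 2q² + q³ + q⁴), the product of all factors after the first has coefficients 1,4,8,14,23,33,43,51,57,60,58,54,47,38,30,22,15,9,5,3,1 for degrees 0…20.
[q²⁰] = 1·1 + 4·5 + 6·15 + 4·30 + 1·47 = 278.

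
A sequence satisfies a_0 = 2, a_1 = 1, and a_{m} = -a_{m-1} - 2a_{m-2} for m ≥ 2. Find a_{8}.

-25

The ordinary generating function has denominator 1 + x + 2x^2.
Iterating the recurrence: a_0,…,a_{8} = 2, 1, -5, 3, 7, -13, -1, 27, -25.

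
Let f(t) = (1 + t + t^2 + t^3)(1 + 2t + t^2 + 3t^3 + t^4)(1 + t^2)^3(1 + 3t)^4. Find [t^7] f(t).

6058

(1 + t + t^2 + t^3) has coefficients 1,1,1,1 for degrees 0…3.
(1 + 2t + t^2 + 3t^3 + t^4) has coefficients 1,2,1,3,1,0,0,0 for degrees 0…7.
Multiplying by (1 + t^2)^3 gives running coefficients 1,2,4,9,7,15,7,11 for degrees 0…7.
Finally multiplying by (1 + 3t)^4, the product of all factors after the first has coefficients 1,14,82,273,628,1179,1861,2390 for degrees 0…7.
[t^7] = 1·2390 + 1·1861 + 1·1179 + 1·628 = 6058.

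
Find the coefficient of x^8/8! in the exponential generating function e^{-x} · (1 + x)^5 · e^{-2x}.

The EGF product rule gives c_8 = Σ_{k_1+k_2+k_3=8} C(8; k_1,k_2,k_3) · ∏ g_i(k_i), where e^{-x} gives (-1)^k; (1+x)^5 gives the falling factorial (5)_k; e^{-2x} gives (-2)^k.
g_1(k) for k = 0…8: 1, -1, 1, -1, 1, -1, 1, -1, 1.
g_2(k) for k = 0…8: 1, 5, 20, 60, 120, 120, 0, 0, 0.
g_3(k) for k = 0…8: 1, -2, 4, -8, 16, -32, 64, -128, 256.
First combine the last two factors: h(k) = Σ_j C(k,j)·g_2(j)·g_3(k−j) for k = 0…8: 1, 3, 4, -8, -24, 88, 64, -1248, 4096.
c_8 = Σ_k C(8,k)·g_1(k)·h(8−k) = 1·1·4096 + 8·(-1)·(-1248) + 28·1·64 + 56·(-1)·88 + 70·1·(-24) + 56·(-1)·(-8) + 28·1·4 + 8·(-1)·3 + 1·1·1 = 4096 + 9984 + 1792 − 4928 − 1680 + 448 + 112 − 24 + 1 = 9801.

9801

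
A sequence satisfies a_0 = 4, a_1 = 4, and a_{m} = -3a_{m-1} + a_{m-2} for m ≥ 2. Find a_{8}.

The ordinary generating function has denominator 1 + 3q - q^2.
Iterating the recurrence: a_0,…,a_{8} = 4, 4, -8, 28, -92, 304, -1004, 3316, -10952.

-10952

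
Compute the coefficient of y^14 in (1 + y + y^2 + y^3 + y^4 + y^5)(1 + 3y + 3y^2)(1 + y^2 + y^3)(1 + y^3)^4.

170

(1 + y + y^2 + y^3 + y^4 + y^5) has coefficients 1,1,1,1,1,1 for degrees 0…5.
(1 + 3y + 3y^2) has coefficients 1,3,3,0,0,0,0,0,0,0,0,0,0,0,0 for degrees 0…14.
Multiplying by (1 + y^2 + y^3) gives running coefficients 1,3,4,4,6,3,0,0,0,0,0,0,0,0,0 for degrees 0…14.
Finally multiplying by (1 + y^3)^4, the product of all factors after the first has coefficients 1,3,4,8,18,19,22,42,36,28,48,34,17,27,16 for degrees 0…14.
[y^14] = 1·16 + 1·27 + 1·17 + 1·34 + 1·48 + 1·28 = 170.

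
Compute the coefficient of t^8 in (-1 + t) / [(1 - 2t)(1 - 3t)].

The denominator gives the recurrence a_n = 5a_(n−1) − 6a_(n−2) for n ≥ 3; the numerator fixes a_0 = -1, a_1 = -4, a_2 = -14.
Iterating: -1, -4, -14, -46, -146, -454, -1394, -4246, -12866, so a_8 = -12866.

-12866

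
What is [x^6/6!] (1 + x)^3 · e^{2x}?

The EGF product rule gives c_6 = Σ_{k_1+k_2=6} C(6; k_1,k_2) · ∏ g_i(k_i), where (1+x)^3 gives the falling factorial (3)_k; e^{2x} gives (2)^k.
g_1(k) for k = 0…6: 1, 3, 6, 6, 0, 0, 0.
g_2(k) for k = 0…6: 1, 2, 4, 8, 16, 32, 64.
c_6 = Σ_k C(6,k)·g_1(k)·g_2(6−k) = 1·1·64 + 6·3·32 + 15·6·16 + 20·6·8 = 64 + 576 + 1440 + 960 = 3040.

3040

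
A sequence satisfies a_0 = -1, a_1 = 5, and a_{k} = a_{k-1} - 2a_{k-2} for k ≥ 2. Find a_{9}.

The ordinary generating function has denominator 1 - y + 2y^2.
Iterating the recurrence: a_0,…,a_{9} = -1, 5, 7, -3, -17, -11, 23, 45, -1, -91.

-91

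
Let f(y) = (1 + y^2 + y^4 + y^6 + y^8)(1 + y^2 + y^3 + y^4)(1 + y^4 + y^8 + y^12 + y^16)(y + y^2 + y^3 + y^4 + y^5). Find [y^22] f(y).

21

(1 + y^2 + y^4 + y^6 + y^8) has coefficients 1,0,1,0,1,0,1,0,1 for degrees 0…8.
(1 + y^2 + y^3 + y^4) has coefficients 1,0,1,1,1,0,0,0,0,0,0,0,0,0,0,0,0,0,0,0,0,0,0 for degrees 0…22.
Multiplying by (1 + y^4 + y^8 + y^12 + y^16) gives running coefficients 1,0,1,1,2,0,1,1,2,0,1,1,2,0,1,1,2,0,1,1,1,0,0 for degrees 0…22.
Finally multiplying by (y + y^2 + y^3 + y^4 + y^5), the product of all factors after the first has coefficients 0,1,1,2,3,5,4,5,5,6,4,5,5,6,4,5,5,6,4,5,5,5,3 for degrees 0…22.
[y^22] = 1·3 + 1·5 + 1·4 + 1·5 + 1·4 = 21.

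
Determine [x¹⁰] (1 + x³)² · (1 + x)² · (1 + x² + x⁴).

(1 + x³)² has coefficients 1,0,0,2,0,0,1 for degrees 0…6.
(1 + x)² has coefficients 1,2,1,0,0,0,0,0,0,0,0 for degrees 0…10.
Finally multiplying by (1 + x² + x⁴), the product of all factors after the first has coefficients 1,2,2,2,2,2,1,0,0,0,0 for degrees 0…10.
[x¹⁰] = 1·0 + 2·0 + 1·2 = 2.

2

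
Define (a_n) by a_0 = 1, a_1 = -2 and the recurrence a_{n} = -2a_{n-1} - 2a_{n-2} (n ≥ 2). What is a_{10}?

The ordinary generating function has denominator 1 + 2t + 2t^2.
Iterating the recurrence: a_0,…,a_{10} = 1, -2, 2, 0, -4, 8, -8, 0, 16, -32, 32.

32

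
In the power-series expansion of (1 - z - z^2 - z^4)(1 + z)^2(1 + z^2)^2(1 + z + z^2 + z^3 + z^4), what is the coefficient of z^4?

-4

(1 - z - z^2 - z^4) has coefficients 1,-1,-1,0,-1 for degrees 0…4.
(1 + z)^2 has coefficients 1,2,1,0,0 for degrees 0…4.
Multiplying by (1 + z^2)^2 gives running coefficients 1,2,3,4,3 for degrees 0…4.
Finally multiplying by (1 + z + z^2 + z^3 + z^4), the product of all factors after the first has coefficients 1,3,6,10,13 for degrees 0…4.
[z^4] = 1·13 − 1·10 − 1·6 − 1·1 = -4.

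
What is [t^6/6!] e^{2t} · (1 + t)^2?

928

The EGF product rule gives c_6 = Σ_{k_1+k_2=6} C(6; k_1,k_2) · ∏ g_i(k_i), where e^{2t} gives (2)^k; (1+t)^2 gives the falling factorial (2)_k.
g_1(k) for k = 0…6: 1, 2, 4, 8, 16, 32, 64.
g_2(k) for k = 0…6: 1, 2, 2, 0, 0, 0, 0.
c_6 = Σ_k C(6,k)·g_1(k)·g_2(6−k) = 15·16·2 + 6·32·2 + 1·64·1 = 480 + 384 + 64 = 928.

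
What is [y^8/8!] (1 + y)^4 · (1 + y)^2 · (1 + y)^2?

The EGF product rule gives c_8 = Σ_{k_1+k_2+k_3=8} C(8; k_1,k_2,k_3) · ∏ g_i(k_i), where (1+y)^4 gives the falling factorial (4)_k; (1+y)^2 gives the falling factorial (2)_k; (1+y)^2 gives the falling factorial (2)_k.
g_1(k) for k = 0…8: 1, 4, 12, 24, 24, 0, 0, 0, 0.
g_2(k) for k = 0…8: 1, 2, 2, 0, 0, 0, 0, 0, 0.
g_3(k) for k = 0…8: 1, 2, 2, 0, 0, 0, 0, 0, 0.
First combine the last two factors: h(k) = Σ_j C(k,j)·g_2(j)·g_3(k−j) for k = 0…8: 1, 4, 12, 24, 24, 0, 0, 0, 0.
c_8 = Σ_k C(8,k)·g_1(k)·h(8−k) = 70·24·24 = 40320.

40320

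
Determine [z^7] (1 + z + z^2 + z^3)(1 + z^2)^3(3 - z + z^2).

14

(1 + z + z^2 + z^3) has coefficients 1,1,1,1 for degrees 0…3.
(1 + z^2)^3 has coefficients 1,0,3,0,3,0,1,0 for degrees 0…7.
Finally multiplying by (3 - z + z^2), the product of all factors after the first has coefficients 3,-1,10,-3,12,-3,6,-1 for degrees 0…7.
[z^7] = 1·(-1) + 1·6 + 1·(-3) + 1·12 = 14.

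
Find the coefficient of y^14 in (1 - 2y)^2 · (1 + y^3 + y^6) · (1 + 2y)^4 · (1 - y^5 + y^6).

28

(1 - 2y)^2 has coefficients 1,-4,4 for degrees 0…2.
(1 + y^3 + y^6) has coefficients 1,0,0,1,0,0,1,0,0,0,0,0,0,0,0 for degrees 0…14.
Multiplying by (1 + 2y)^4 gives running coefficients 1,8,24,33,24,24,33,24,24,32,16,0,0,0,0 for degrees 0…14.
Finally multiplying by (1 - y^5 + y^6), the product of all factors after the first has coefficients 1,8,24,33,24,23,26,8,15,41,16,-9,9,0,-8 for degrees 0…14.
[y^14] = 1·(-8) − 4·0 + 4·9 = 28.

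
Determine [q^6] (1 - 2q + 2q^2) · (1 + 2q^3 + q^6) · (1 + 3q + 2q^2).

(1 - 2q + 2q^2) has coefficients 1,-2,2 for degrees 0…2.
(1 + 2q^3 + q^6) has coefficients 1,0,0,2,0,0,1 for degrees 0…6.
Finally multiplying by (1 + 3q + 2q^2), the product of all factors after the first has coefficients 1,3,2,2,6,4,1 for degrees 0…6.
[q^6] = 1·1 − 2·4 + 2·6 = 5.

5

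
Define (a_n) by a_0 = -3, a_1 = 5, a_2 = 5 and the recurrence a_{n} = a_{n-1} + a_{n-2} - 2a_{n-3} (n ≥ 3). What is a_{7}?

-9

The ordinary generating function has denominator 1 - z - z^2 + 2z^3.
Iterating the recurrence: a_0,…,a_{7} = -3, 5, 5, 16, 11, 17, -4, -9.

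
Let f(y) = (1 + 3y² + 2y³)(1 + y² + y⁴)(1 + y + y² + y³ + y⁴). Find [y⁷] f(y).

13

(1 + 3y² + 2y³) has coefficients 1,0,3,2 for degrees 0…3.
(1 + y² + y⁴) has coefficients 1,0,1,0,1,0,0,0 for degrees 0…7.
Finally multiplying by (1 + y + y² + y³ + y⁴), the product of all factors after the first has coefficients 1,1,2,2,3,2,2,1 for degrees 0…7.
[y⁷] = 1·1 + 3·2 + 2·3 = 13.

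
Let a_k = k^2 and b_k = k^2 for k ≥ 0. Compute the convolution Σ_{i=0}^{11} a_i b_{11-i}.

The convolution is the t^11 coefficient of A(t)B(t).
Σ = 0·121 + 1·100 + 4·81 + 9·64 + 16·49 + 25·36 + 36·25 + 49·16 + 64·9 + 81·4 + 100·1 + 121·0 = 5368.

5368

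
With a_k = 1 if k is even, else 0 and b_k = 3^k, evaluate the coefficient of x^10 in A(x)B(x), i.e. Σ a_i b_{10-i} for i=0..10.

The convolution is the x^10 coefficient of A(x)B(x).
Σ = 1·59049 + 0·19683 + 1·6561 + 0·2187 + 1·729 + 0·243 + 1·81 + 0·27 + 1·9 + 0·3 + 1·1 = 66430.

66430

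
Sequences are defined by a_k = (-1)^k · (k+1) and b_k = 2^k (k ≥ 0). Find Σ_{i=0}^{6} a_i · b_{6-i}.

Write out a_i and b_{6-i} for i = 0,…,6 and sum the products.
Σ = 1·64 − 2·32 + 3·16 − 4·8 + 5·4 − 6·2 + 7·1 = 31.

31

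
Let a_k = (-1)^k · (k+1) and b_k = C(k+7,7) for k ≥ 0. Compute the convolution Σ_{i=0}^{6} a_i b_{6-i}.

The convolution is the x^6 coefficient of A(x)B(x).
Σ = 1·1716 − 2·792 + 3·330 − 4·120 + 5·36 − 6·8 + 7·1 = 781.

781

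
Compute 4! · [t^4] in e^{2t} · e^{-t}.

1

The EGF product rule gives c_4 = Σ_{k_1+k_2=4} C(4; k_1,k_2) · ∏ g_i(k_i), where e^{2t} gives (2)^k; e^{-t} gives (-1)^k.
g_1(k) for k = 0…4: 1, 2, 4, 8, 16.
g_2(k) for k = 0…4: 1, -1, 1, -1, 1.
c_4 = Σ_k C(4,k)·g_1(k)·g_2(4−k) = 1·1·1 + 4·2·(-1) + 6·4·1 + 4·8·(-1) + 1·16·1 = 1 − 8 + 24 − 32 + 16 = 1.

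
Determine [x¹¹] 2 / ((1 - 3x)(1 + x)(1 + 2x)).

156156

Partial fractions give a closed form: a_n = (9/10)·3^n + (-1/2)·(-1)^n + (8/5)·(-2)^n.
At n = 11: a_11 = 156156.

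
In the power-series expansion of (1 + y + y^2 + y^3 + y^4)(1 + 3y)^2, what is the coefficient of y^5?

(1 + y + y^2 + y^3 + y^4) has coefficients 1,1,1,1,1 for degrees 0…4.
(1 + 3y)^2 has coefficients 1,6,9,0,0,0 for degrees 0…5.
[y^5] = 1·0 + 1·0 + 1·0 + 1·9 + 1·6 = 15.

15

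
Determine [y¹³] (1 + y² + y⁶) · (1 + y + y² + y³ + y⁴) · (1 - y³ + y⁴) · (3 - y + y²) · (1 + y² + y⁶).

(1 + y² + y⁶) has coefficients 1,0,1,0,0,0,1 for degrees 0…6.
(1 + y + y² + y³ + y⁴) has coefficients 1,1,1,1,1,0,0,0,0,0,0,0,0,0 for degrees 0…13.
Multiplying by (1 - y³ + y⁴) gives running coefficients 1,1,1,0,1,0,0,0,1,0,0,0,0,0 for degrees 0…13.
Multiplying by (3 - y + y²) gives running coefficients 3,2,3,0,4,-1,1,0,3,-1,1,0,0,0 for degrees 0…13.
Finally multiplying by (1 + y² + y⁶), the product of all factors after the first has coefficients 3,2,6,2,7,-1,8,1,7,-1,8,-2,2,0 for degrees 0…13.
[y¹³] = 1·0 + 1·(-2) + 1·1 = -1.

-1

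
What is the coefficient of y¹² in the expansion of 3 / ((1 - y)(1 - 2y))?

The denominator gives the recurrence a_n = 3a_(n−1) − 2a_(n−2) for n ≥ 2; the numerator fixes a_0 = 3, a_1 = 9.
Iterating: 3, 9, 21, 45, 93, 189, 381, 765, 1533, 3069, 6141, 12285, 24573, so a_12 = 24573.

24573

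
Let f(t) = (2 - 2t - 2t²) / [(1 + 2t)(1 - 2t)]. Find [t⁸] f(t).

The denominator gives the recurrence a_n = 4a_(n−2) for n ≥ 3; the numerator fixes a_0 = 2, a_1 = -2, a_2 = 6.
Iterating: 2, -2, 6, -8, 24, -32, 96, -128, 384, so a_8 = 384.

384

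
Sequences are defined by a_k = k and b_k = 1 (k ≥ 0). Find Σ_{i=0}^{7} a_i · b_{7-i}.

This is [x^7] in the product of the two ordinary generating functions.
Σ = 0·1 + 1·1 + 2·1 + 3·1 + 4·1 + 5·1 + 6·1 + 7·1 = 28.

28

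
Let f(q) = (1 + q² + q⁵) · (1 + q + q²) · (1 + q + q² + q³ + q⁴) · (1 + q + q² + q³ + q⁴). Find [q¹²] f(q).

10

(1 + q² + q⁵) has coefficients 1,0,1,0,0,1 for degrees 0…5.
(1 + q + q²) has coefficients 1,1,1,0,0,0,0,0,0,0,0,0,0 for degrees 0…12.
Multiplying by (1 + q + q² + q³ + q⁴) gives running coefficients 1,2,3,3,3,2,1,0,0,0,0,0,0 for degrees 0…12.
Finally multiplying by (1 + q + q² + q³ + q⁴), the product of all factors after the first has coefficients 1,3,6,9,12,13,12,9,6,3,1,0,0 for degrees 0…12.
[q¹²] = 1·0 + 1·1 + 1·9 = 10.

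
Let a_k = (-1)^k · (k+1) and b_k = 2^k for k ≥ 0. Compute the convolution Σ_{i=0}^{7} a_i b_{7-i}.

The convolution is the t^7 coefficient of A(t)B(t).
Σ = 1·128 − 2·64 + 3·32 − 4·16 + 5·8 − 6·4 + 7·2 − 8·1 = 54.

54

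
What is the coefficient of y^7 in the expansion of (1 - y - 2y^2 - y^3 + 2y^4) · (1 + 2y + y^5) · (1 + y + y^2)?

2

(1 - y - 2y^2 - y^3 + 2y^4) has coefficients 1,-1,-2,-1,2 for degrees 0…4.
(1 + 2y + y^5) has coefficients 1,2,0,0,0,1,0,0 for degrees 0…7.
Finally multiplying by (1 + y + y^2), the product of all factors after the first has coefficients 1,3,3,2,0,1,1,1 for degrees 0…7.
[y^7] = 1·1 − 1·1 − 2·1 − 1·0 + 2·2 = 2.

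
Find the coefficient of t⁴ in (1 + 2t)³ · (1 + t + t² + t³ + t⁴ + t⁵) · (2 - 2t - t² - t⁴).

-20

(1 + 2t)³ has coefficients 1,6,12,8 for degrees 0…3.
(1 + t + t² + t³ + t⁴ + t⁵) has coefficients 1,1,1,1,1 for degrees 0…4.
Finally multiplying by (2 - 2t - t² - t⁴), the product of all factors after the first has coefficients 2,0,-1,-1,-2 for degrees 0…4.
[t⁴] = 1·(-2) + 6·(-1) + 12·(-1) + 8·0 = -20.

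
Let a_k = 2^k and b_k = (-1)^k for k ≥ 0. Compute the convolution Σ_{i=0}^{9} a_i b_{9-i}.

341

Write out a_i and b_{9-i} for i = 0,…,9 and sum the products.
Σ = 1·(-1) + 2·1 + 4·(-1) + 8·1 + 16·(-1) + 32·1 + 64·(-1) + 128·1 + 256·(-1) + 512·1 = 341.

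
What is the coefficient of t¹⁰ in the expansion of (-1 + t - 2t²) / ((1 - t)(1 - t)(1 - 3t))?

-118087

The denominator gives the recurrence a_n = 5a_(n−1) − 7a_(n−2) + 3a_(n−3) for n ≥ 3; the numerator fixes a_0 = -1, a_1 = -4, a_2 = -15.
Iterating: -1, -4, -15, -50, -157, -480, -1451, -4366, -13113, -39356, -118087, so a_10 = -118087.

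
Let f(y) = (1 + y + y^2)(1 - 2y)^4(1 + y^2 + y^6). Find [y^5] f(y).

(1 + y + y^2) has coefficients 1,1,1 for degrees 0…2.
(1 - 2y)^4 has coefficients 1,-8,24,-32,16,0 for degrees 0…5.
Finally multiplying by (1 + y^2 + y^6), the product of all factors after the first has coefficients 1,-8,25,-40,40,-32 for degrees 0…5.
[y^5] = 1·(-32) + 1·40 + 1·(-40) = -32.

-32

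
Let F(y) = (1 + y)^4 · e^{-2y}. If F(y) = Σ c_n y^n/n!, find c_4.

8

The EGF product rule gives c_4 = Σ_{k_1+k_2=4} C(4; k_1,k_2) · ∏ g_i(k_i), where (1+y)^4 gives the falling factorial (4)_k; e^{-2y} gives (-2)^k.
g_1(k) for k = 0…4: 1, 4, 12, 24, 24.
g_2(k) for k = 0…4: 1, -2, 4, -8, 16.
c_4 = Σ_k C(4,k)·g_1(k)·g_2(4−k) = 1·1·16 + 4·4·(-8) + 6·12·4 + 4·24·(-2) + 1·24·1 = 16 − 128 + 288 − 192 + 24 = 8.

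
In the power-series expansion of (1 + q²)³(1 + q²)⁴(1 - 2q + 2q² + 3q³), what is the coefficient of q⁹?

35

(1 + q²)³ has coefficients 1,0,3,0,3,0,1 for degrees 0…6.
(1 + q²)⁴ has coefficients 1,0,4,0,6,0,4,0,1,0 for degrees 0…9.
Finally multiplying by (1 - 2q + 2q² + 3q³), the product of all factors after the first has coefficients 1,-2,6,-5,14,0,16,10,9,10 for degrees 0…9.
[q⁹] = 1·10 + 3·10 + 3·0 + 1·(-5) = 35.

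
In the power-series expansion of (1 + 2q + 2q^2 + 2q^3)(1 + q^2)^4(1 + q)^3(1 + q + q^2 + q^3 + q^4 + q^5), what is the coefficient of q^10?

697

(1 + 2q + 2q^2 + 2q^3) has coefficients 1,2,2,2 for degrees 0…3.
(1 + q^2)^4 has coefficients 1,0,4,0,6,0,4,0,1,0,0 for degrees 0…10.
Multiplying by (1 + q)^3 gives running coefficients 1,3,7,13,18,22,22,18,13,7,3 for degrees 0…10.
Finally multiplying by (1 + q + q^2 + q^3 + q^4 + q^5), the product of all factors after the first has coefficients 1,4,11,24,42,64,85,100,106,100,85 for degrees 0…10.
[q^10] = 1·85 + 2·100 + 2·106 + 2·100 = 697.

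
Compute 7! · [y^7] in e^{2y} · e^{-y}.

The EGF product rule gives c_7 = Σ_{k_1+k_2=7} C(7; k_1,k_2) · ∏ g_i(k_i), where e^{2y} gives (2)^k; e^{-y} gives (-1)^k.
g_1(k) for k = 0…7: 1, 2, 4, 8, 16, 32, 64, 128.
g_2(k) for k = 0…7: 1, -1, 1, -1, 1, -1, 1, -1.
c_7 = Σ_k C(7,k)·g_1(k)·g_2(7−k) = 1·1·(-1) + 7·2·1 + 21·4·(-1) + 35·8·1 + 35·16·(-1) + 21·32·1 + 7·64·(-1) + 1·128·1 = −1 + 14 − 84 + 280 − 560 + 672 − 448 + 128 = 1.

1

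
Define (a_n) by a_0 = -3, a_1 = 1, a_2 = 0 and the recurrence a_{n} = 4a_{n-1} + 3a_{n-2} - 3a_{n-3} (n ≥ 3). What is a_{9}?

89010

The ordinary generating function has denominator 1 - 4x - 3x^2 + 3x^3.
Iterating the recurrence: a_0,…,a_{9} = -3, 1, 0, 12, 45, 216, 963, 4365, 19701, 89010.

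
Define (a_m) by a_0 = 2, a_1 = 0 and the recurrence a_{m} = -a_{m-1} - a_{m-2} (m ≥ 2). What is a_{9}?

2

The ordinary generating function has denominator 1 + t + t^2.
Iterating the recurrence: a_0,…,a_{9} = 2, 0, -2, 2, 0, -2, 2, 0, -2, 2.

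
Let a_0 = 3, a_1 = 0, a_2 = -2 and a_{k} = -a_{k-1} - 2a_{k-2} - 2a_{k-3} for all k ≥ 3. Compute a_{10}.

The ordinary generating function has denominator 1 + z + 2z^2 + 2z^3.
Iterating the recurrence: a_0,…,a_{10} = 3, 0, -2, -4, 8, 4, -12, -12, 28, 20, -52.

-52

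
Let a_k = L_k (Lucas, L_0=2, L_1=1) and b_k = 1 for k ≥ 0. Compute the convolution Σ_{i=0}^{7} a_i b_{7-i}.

75

Write out a_i and b_{7-i} for i = 0,…,7 and sum the products.
Σ = 2·1 + 1·1 + 3·1 + 4·1 + 7·1 + 11·1 + 18·1 + 29·1 = 75.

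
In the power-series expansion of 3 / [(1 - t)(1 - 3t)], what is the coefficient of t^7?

9840

Partial fractions give a closed form: a_n = (-3/2)·1^n + (9/2)·3^n.
At n = 7: a_7 = 9840.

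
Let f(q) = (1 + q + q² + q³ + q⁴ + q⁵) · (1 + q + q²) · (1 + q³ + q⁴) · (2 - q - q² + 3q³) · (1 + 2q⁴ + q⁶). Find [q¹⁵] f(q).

(1 + q + q² + q³ + q⁴ + q⁵) has coefficients 1,1,1,1,1,1 for degrees 0…5.
(1 + q + q²) has coefficients 1,1,1,0,0,0,0,0,0,0,0,0,0,0,0,0 for degrees 0…15.
Multiplying by (1 + q³ + q⁴) gives running coefficients 1,1,1,1,2,2,1,0,0,0,0,0,0,0,0,0 for degrees 0…15.
Multiplying by (2 - q - q² + 3q³) gives running coefficients 2,1,0,3,5,4,1,3,5,3,0,0,0,0,0,0 for degrees 0…15.
Finally multiplying by (1 + 2q⁴ + q⁶), the product of all factors after the first has coefficients 2,1,0,3,9,6,3,10,15,14,7,10,11,9,5,3 for degrees 0…15.
[q¹⁵] = 1·3 + 1·5 + 1·9 + 1·11 + 1·10 + 1·7 = 45.

45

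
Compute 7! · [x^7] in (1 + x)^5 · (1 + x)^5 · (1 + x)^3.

The EGF product rule gives c_7 = Σ_{k_1+k_2+k_3=7} C(7; k_1,k_2,k_3) · ∏ g_i(k_i), where (1+x)^5 gives the falling factorial (5)_k; (1+x)^5 gives the falling factorial (5)_k; (1+x)^3 gives the falling factorial (3)_k.
g_1(k) for k = 0…7: 1, 5, 20, 60, 120, 120, 0, 0.
g_2(k) for k = 0…7: 1, 5, 20, 60, 120, 120, 0, 0.
g_3(k) for k = 0…7: 1, 3, 6, 6, 0, 0, 0, 0.
First combine the last two factors: h(k) = Σ_j C(k,j)·g_2(j)·g_3(k−j) for k = 0…7: 1, 8, 56, 336, 1680, 6720, 20160, 40320.
c_7 = Σ_k C(7,k)·g_1(k)·h(7−k) = 1·1·40320 + 7·5·20160 + 21·20·6720 + 35·60·1680 + 35·120·336 + 21·120·56 = 40320 + 705600 + 2822400 + 3528000 + 1411200 + 141120 = 8648640.

8648640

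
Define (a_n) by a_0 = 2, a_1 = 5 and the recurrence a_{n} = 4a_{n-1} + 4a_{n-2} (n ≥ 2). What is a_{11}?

39134208

The ordinary generating function has denominator 1 - 4y - 4y^2.
Iterating the recurrence: a_0,…,a_{11} = 2, 5, 28, 132, 640, 3088, 14912, 72000, 347648, 1678592, 8104960, 39134208.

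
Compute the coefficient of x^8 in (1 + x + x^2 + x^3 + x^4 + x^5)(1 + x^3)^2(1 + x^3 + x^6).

7

(1 + x + x^2 + x^3 + x^4 + x^5) has coefficients 1,1,1,1,1,1 for degrees 0…5.
(1 + x^3)^2 has coefficients 1,0,0,2,0,0,1,0,0 for degrees 0…8.
Finally multiplying by (1 + x^3 + x^6), the product of all factors after the first has coefficients 1,0,0,3,0,0,4,0,0 for degrees 0…8.
[x^8] = 1·0 + 1·0 + 1·4 + 1·0 + 1·0 + 1·3 = 7.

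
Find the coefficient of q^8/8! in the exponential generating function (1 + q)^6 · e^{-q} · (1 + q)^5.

58433

The EGF product rule gives c_8 = Σ_{k_1+k_2+k_3=8} C(8; k_1,k_2,k_3) · ∏ g_i(k_i), where (1+q)^6 gives the falling factorial (6)_k; e^{-q} gives (-1)^k; (1+q)^5 gives the falling factorial (5)_k.
g_1(k) for k = 0…8: 1, 6, 30, 120, 360, 720, 720, 0, 0.
g_2(k) for k = 0…8: 1, -1, 1, -1, 1, -1, 1, -1, 1.
g_3(k) for k = 0…8: 1, 5, 20, 60, 120, 120, 0, 0, 0.
First combine the last two factors: h(k) = Σ_j C(k,j)·g_2(j)·g_3(k−j) for k = 0…8: 1, 4, 11, 14, -19, -56, 151, 34, -1159.
c_8 = Σ_k C(8,k)·g_1(k)·h(8−k) = 1·1·(-1159) + 8·6·34 + 28·30·151 + 56·120·(-56) + 70·360·(-19) + 56·720·14 + 28·720·11 = −1159 + 1632 + 126840 − 376320 − 478800 + 564480 + 221760 = 58433.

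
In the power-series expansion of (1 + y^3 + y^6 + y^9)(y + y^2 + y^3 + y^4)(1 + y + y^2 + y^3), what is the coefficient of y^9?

5

(1 + y^3 + y^6 + y^9) has coefficients 1,0,0,1,0,0,1,0,0,1 for degrees 0…9.
(y + y^2 + y^3 + y^4) has coefficients 0,1,1,1,1,0,0,0,0,0 for degrees 0…9.
Finally multiplying by (1 + y + y^2 + y^3), the product of all factors after the first has coefficients 0,1,2,3,4,3,2,1,0,0 for degrees 0…9.
[y^9] = 1·0 + 1·2 + 1·3 + 1·0 = 5.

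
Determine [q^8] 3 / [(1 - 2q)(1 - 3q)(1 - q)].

The denominator gives the recurrence a_n = 6a_(n−1) − 11a_(n−2) + 6a_(n−3) for n ≥ 3; the numerator fixes a_0 = 3, a_1 = 18, a_2 = 75.
Iterating: 3, 18, 75, 270, 903, 2898, 9075, 27990, 85503, so a_8 = 85503.

85503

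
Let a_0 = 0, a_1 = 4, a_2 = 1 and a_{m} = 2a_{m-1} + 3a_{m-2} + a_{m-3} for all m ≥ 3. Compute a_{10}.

The ordinary generating function has denominator 1 - 2q - 3q^2 - q^3.
Iterating the recurrence: a_0,…,a_{10} = 0, 4, 1, 14, 35, 113, 345, 1064, 3276, 10089, 31070.

31070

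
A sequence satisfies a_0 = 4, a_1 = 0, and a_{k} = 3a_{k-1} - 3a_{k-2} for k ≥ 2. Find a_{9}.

The ordinary generating function has denominator 1 - 3q + 3q^2.
Iterating the recurrence: a_0,…,a_{9} = 4, 0, -12, -36, -72, -108, -108, 0, 324, 972.

972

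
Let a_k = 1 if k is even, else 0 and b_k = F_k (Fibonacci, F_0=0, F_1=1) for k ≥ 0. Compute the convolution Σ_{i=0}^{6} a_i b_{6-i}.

12

Write out a_i and b_{6-i} for i = 0,…,6 and sum the products.
Σ = 1·8 + 0·5 + 1·3 + 0·2 + 1·1 + 0·1 + 1·0 = 12.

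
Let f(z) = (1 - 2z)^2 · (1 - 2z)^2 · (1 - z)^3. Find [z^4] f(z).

(1 - 2z)^2 has coefficients 1,-4,4 for degrees 0…2.
(1 - 2z)^2 has coefficients 1,-4,4,0,0 for degrees 0…4.
Finally multiplying by (1 - z)^3, the product of all factors after the first has coefficients 1,-7,19,-25,16 for degrees 0…4.
[z^4] = 1·16 − 4·(-25) + 4·19 = 192.

192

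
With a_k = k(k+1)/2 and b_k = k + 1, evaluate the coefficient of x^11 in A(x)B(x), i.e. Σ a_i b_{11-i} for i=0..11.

Write out a_i and b_{11-i} for i = 0,…,11 and sum the products.
Σ = 0·12 + 1·11 + 3·10 + 6·9 + 10·8 + 15·7 + 21·6 + 28·5 + 36·4 + 45·3 + 55·2 + 66·1 = 1001.

1001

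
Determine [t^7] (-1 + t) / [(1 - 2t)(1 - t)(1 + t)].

The denominator gives the recurrence a_n = 2a_(n−1) + a_(n−2) − 2a_(n−3) for n ≥ 3; the numerator fixes a_0 = -1, a_1 = -1, a_2 = -3.
Iterating: -1, -1, -3, -5, -11, -21, -43, -85, so a_7 = -85.

-85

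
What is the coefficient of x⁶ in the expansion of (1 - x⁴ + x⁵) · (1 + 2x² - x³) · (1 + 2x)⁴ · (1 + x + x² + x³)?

117

(1 - x⁴ + x⁵) has coefficients 1,0,0,0,-1,1 for degrees 0…5.
(1 + 2x² - x³) has coefficients 1,0,2,-1,0,0,0 for degrees 0…6.
Multiplying by (1 + 2x)⁴ gives running coefficients 1,8,26,47,56,40,0 for degrees 0…6.
Finally multiplying by (1 + x + x² + x³), the product of all factors after the first has coefficients 1,9,35,82,137,169,143 for degrees 0…6.
[x⁶] = 1·143 − 1·35 + 1·9 = 117.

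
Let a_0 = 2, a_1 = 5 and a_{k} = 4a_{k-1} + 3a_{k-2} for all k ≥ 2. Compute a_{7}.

The ordinary generating function has denominator 1 - 4y - 3y^2.
Iterating the recurrence: a_0,…,a_{7} = 2, 5, 26, 119, 554, 2573, 11954, 55535.

55535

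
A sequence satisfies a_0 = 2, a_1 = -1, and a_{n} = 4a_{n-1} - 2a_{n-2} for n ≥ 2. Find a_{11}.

-564192

The ordinary generating function has denominator 1 - 4y + 2y^2.
Iterating the recurrence: a_0,…,a_{11} = 2, -1, -8, -30, -104, -356, -1216, -4152, -14176, -48400, -165248, -564192.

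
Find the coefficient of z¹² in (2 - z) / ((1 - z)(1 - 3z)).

1328602

The denominator gives the recurrence a_n = 4a_(n−1) − 3a_(n−2) for n ≥ 2; the numerator fixes a_0 = 2, a_1 = 7.
Iterating: 2, 7, 22, 67, 202, 607, 1822, 5467, 16402, 49207, 147622, 442867, 1328602, so a_12 = 1328602.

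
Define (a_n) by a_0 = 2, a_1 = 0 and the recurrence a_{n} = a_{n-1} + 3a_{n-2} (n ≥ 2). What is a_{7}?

The ordinary generating function has denominator 1 - t - 3t^2.
Iterating the recurrence: a_0,…,a_{7} = 2, 0, 6, 6, 24, 42, 114, 240.

240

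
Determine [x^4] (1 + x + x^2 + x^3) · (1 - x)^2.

-1

(1 + x + x^2 + x^3) has coefficients 1,1,1,1 for degrees 0…3.
(1 - x)^2 has coefficients 1,-2,1,0,0 for degrees 0…4.
[x^4] = 1·0 + 1·0 + 1·1 + 1·(-2) = -1.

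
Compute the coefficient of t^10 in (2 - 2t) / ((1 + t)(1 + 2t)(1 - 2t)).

3412

Partial fractions give a closed form: a_n = (-4/3)·(-1)^n + (3)·(-2)^n + (1/3)·2^n.
At n = 10: a_10 = 3412.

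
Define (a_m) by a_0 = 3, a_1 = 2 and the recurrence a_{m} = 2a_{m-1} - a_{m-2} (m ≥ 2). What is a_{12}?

The ordinary generating function has denominator 1 - 2y + y^2.
Iterating the recurrence: a_0,…,a_{12} = 3, 2, 1, 0, -1, -2, -3, -4, -5, -6, -7, -8, -9.

-9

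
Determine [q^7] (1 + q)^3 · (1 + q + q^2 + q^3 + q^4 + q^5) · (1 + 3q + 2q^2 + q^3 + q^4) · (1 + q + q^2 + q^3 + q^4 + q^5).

(1 + q)^3 has coefficients 1,3,3,1 for degrees 0…3.
(1 + q + q^2 + q^3 + q^4 + q^5) has coefficients 1,1,1,1,1,1,0,0 for degrees 0…7.
Multiplying by (1 + 3q + 2q^2 + q^3 + q^4) gives running coefficients 1,4,6,7,8,8,7,4 for degrees 0…7.
Finally multiplying by (1 + q + q^2 + q^3 + q^4 + q^5), the product of all factors after the first has coefficients 1,5,11,18,26,34,40,40 for degrees 0…7.
[q^7] = 1·40 + 3·40 + 3·34 + 1·26 = 288.

288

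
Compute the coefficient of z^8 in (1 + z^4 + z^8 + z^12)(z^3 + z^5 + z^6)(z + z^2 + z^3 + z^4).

(1 + z^4 + z^8 + z^12) has coefficients 1,0,0,0,1,0,0,0,1 for degrees 0…8.
(z^3 + z^5 + z^6) has coefficients 0,0,0,1,0,1,1,0,0 for degrees 0…8.
Finally multiplying by (z + z^2 + z^3 + z^4), the product of all factors after the first has coefficients 0,0,0,0,1,1,2,3,2 for degrees 0…8.
[z^8] = 1·2 + 1·1 + 1·0 = 3.

3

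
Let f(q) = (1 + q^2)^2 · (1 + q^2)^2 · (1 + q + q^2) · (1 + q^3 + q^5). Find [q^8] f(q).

(1 + q^2)^2 has coefficients 1,0,2,0,1 for degrees 0…4.
(1 + q^2)^2 has coefficients 1,0,2,0,1,0,0,0,0 for degrees 0…8.
Multiplying by (1 + q + q^2) gives running coefficients 1,1,3,2,3,1,1,0,0 for degrees 0…8.
Finally multiplying by (1 + q^3 + q^5), the product of all factors after the first has coefficients 1,1,3,3,4,5,4,6,3 for degrees 0…8.
[q^8] = 1·3 + 2·4 + 1·4 = 15.

15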